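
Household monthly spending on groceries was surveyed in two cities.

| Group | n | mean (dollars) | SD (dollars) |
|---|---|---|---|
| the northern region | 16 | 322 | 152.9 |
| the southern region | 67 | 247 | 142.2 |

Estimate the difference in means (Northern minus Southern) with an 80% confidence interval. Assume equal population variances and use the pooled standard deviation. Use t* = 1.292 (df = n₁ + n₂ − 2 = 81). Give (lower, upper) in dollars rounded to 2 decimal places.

(23.14, 126.86)

Pooled variance s_p² = [15·152.9² + 66·142.2²] / (16+67−2) = 20805.5752, so s_p = 144.2414.
SE_diff = s_p·√(1/n₁ + 1/n₂) = 144.2414·√(1/16 + 1/67) = 40.1358.
t* = 1.292; margin = 1.292 × 40.1358 = 51.8555.
Difference = 322 − 247 = 75.0000.
75.0000 ± 51.8555 → (23.14, 126.86).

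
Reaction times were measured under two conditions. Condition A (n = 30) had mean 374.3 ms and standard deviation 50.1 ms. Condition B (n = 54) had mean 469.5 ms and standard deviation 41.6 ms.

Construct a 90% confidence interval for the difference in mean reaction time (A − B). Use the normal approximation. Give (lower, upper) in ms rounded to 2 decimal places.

(-112.90, -77.50)

Standard errors of each mean: 50.1/√30 = 9.1470 and 41.6/√54 = 5.6610.
SE(x̄₁ − x̄₂) = √(9.1470² + 5.6610²) = 10.7571 for independent samples with unequal variances.
With z* = 1.645, the margin is 1.645 × 10.7571 = 17.6954.
x̄₁ − x̄₂ = 374.3 − 469.5 = -95.2000; the interval is -95.2000 ± 17.6954 = (-112.90, -77.50).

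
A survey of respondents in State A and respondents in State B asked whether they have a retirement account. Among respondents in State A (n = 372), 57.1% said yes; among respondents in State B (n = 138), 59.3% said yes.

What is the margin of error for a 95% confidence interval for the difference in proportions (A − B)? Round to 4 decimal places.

0.0962

SE₁ = √(p̂₁(1−p̂₁)/n₁) = √(0.5710·0.4290/372) = 0.02566; SE₂ = √(0.5930·0.4070/138) = 0.04182.
Independent samples: SE of the difference = √(SE₁² + SE₂²) = √(0.0006584356 + 0.0017489124) = 0.04906.
z* for 95% confidence is 1.960, so the margin of error is 1.960 × 0.04906 = 0.09616.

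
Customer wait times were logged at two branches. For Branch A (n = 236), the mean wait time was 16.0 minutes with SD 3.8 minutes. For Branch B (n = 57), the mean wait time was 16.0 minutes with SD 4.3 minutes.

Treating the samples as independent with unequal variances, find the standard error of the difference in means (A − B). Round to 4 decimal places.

0.6209

Standard errors of each mean: 3.8/√236 = 0.2474 and 4.3/√57 = 0.5695.
SE(x̄₁ − x̄₂) = √(0.2474² + 0.5695²) = 0.6209 for independent samples with unequal variances.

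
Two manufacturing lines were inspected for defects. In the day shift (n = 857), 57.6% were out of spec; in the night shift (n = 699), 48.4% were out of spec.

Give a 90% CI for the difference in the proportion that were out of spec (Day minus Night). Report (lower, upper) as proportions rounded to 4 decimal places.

(0.0503, 0.1337)

The two standard errors are √(0.5760×0.4240/857) = 0.01688 and √(0.4840×0.5160/699) = 0.01890.
Because the samples are independent, SE_diff = √(0.01688² + 0.01890²) = 0.02534.
Using z* = 1.645 for 90%, ME = 1.645 × 0.02534 = 0.04168.
p̂₁ − p̂₂ = 0.0920; interval 0.0920 ± 0.04168 gives (0.0503, 0.1337).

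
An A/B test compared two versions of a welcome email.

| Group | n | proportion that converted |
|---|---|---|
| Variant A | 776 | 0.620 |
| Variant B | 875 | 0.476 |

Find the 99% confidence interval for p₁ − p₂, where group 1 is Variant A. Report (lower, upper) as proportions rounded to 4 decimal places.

(0.0815, 0.2065)

Each SE is √(p̂(1−p̂)/n): √(0.6200·0.3800/776) = 0.01742 and √(0.4760·0.5240/875) = 0.01688.
SE(p̂₁ − p̂₂) = √(SE₁² + SE₂²) = √(0.0003034564 + 0.0002849344) = 0.02426, since the two samples are independent.
At 99% confidence z* = 2.576; margin = 2.576 × 0.02426 = 0.06249.
The difference is 0.6200 − 0.4760 = 0.1440, so the interval is 0.1440 ± 0.06249 = (0.0815, 0.2065).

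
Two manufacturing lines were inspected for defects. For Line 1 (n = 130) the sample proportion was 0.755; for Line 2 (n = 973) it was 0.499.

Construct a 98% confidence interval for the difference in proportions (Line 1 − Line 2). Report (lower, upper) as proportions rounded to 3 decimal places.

(0.161, 0.351)

SE₁ = √(p̂₁(1−p̂₁)/n₁) = √(0.7550·0.2450/130) = 0.03772; SE₂ = √(0.4990·0.5010/973) = 0.01603.
Independent samples: SE of the difference = √(SE₁² + SE₂²) = √(0.0014227984 + 0.0002569609) = 0.04098.
z* for 98% confidence is 2.326, so the margin of error is 2.326 × 0.04098 = 0.09532.
Point estimate p̂₁ − p̂₂ = 0.7550 − 0.4990 = 0.2560.
0.2560 ± 0.09532 → (0.161, 0.351).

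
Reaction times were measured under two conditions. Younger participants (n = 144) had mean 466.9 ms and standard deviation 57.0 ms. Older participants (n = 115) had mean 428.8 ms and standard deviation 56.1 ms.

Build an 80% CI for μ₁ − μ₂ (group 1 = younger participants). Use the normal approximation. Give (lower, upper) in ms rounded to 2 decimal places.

Per-group SEs: s₁/√n₁ = 57.0/√144 = 4.7500, s₂/√n₂ = 56.1/√115 = 5.2314.
Unpooled SE of the difference: √(22.5625 + 27.36754596) = 7.0661.
Margin of error = z* · SE = 1.282 × 7.0661 = 9.0587.
x̄₁ − x̄₂ = 466.9 − 428.8 = 38.1000.
CI: 38.1000 ± 9.0587 = (29.04, 47.16).

(29.04, 47.16)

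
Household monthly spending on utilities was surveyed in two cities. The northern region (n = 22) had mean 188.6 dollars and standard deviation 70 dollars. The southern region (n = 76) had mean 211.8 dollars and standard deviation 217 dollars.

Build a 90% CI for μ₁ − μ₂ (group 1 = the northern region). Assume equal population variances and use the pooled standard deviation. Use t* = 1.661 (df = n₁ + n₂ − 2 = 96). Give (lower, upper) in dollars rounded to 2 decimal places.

s_p = √[((n₁−1)s₁² + (n₂−1)s₂²)/(n₁+n₂−2)] = √[(21·70² + 75·217²)/96] = 194.5769.
SE = 194.5769·√(1/22 + 1/76) = 47.1071.
With t* = 1.661, margin = 1.661 × 47.1071 = 78.2449.
x̄₁ − x̄₂ = 188.6 − 211.8 = -23.2000; interval -23.2000 ± 78.2449 = (-101.44, 55.04).

(-101.44, 55.04)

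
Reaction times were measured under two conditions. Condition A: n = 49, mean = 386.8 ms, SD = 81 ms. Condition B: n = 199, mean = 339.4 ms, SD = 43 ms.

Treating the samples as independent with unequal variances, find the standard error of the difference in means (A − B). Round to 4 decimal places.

11.9662

SE₁ = s₁/√n₁ = 81/√49 = 11.5714; SE₂ = 43/√199 = 3.0482.
Independent samples, unequal variances: SE_diff = √(SE₁² + SE₂²) = √(133.89729796 + 9.29152324) = 11.9662.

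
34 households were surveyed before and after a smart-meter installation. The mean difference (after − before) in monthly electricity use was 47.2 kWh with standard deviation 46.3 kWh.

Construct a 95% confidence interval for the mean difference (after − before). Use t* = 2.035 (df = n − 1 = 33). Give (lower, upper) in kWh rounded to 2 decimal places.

(31.04, 63.36)

Paired design: SE = s_d/√n = 46.3/√34 = 7.9404.
t* = 2.035; margin of error = 2.035 × 7.9404 = 16.1587.
47.2 ± 16.1587 → (31.04, 63.36).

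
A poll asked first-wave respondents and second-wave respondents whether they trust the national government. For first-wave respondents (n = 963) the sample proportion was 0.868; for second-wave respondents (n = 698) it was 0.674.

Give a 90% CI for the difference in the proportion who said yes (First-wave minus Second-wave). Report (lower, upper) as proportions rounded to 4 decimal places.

(0.1597, 0.2283)

SE₁ = √(p̂₁(1−p̂₁)/n₁) = √(0.8680·0.1320/963) = 0.01091; SE₂ = √(0.6740·0.3260/698) = 0.01774.
Independent samples: SE of the difference = √(SE₁² + SE₂²) = √(0.0001190281 + 0.0003147076) = 0.02083.
z* for 90% confidence is 1.645, so the margin of error is 1.645 × 0.02083 = 0.03427.
Point estimate p̂₁ − p̂₂ = 0.8680 − 0.6740 = 0.1940.
0.1940 ± 0.03427 → (0.1597, 0.2283).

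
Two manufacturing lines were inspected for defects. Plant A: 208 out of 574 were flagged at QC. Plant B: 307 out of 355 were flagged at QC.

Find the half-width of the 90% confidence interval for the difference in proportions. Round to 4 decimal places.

0.0445

p̂₁ = 208/574 = 0.3624 and p̂₂ = 307/355 = 0.8648.
SE₁ = √(p̂₁(1−p̂₁)/n₁) = √(0.3624·0.6376/574) = 0.02006; SE₂ = √(0.8648·0.1352/355) = 0.01815.
Independent samples: SE of the difference = √(SE₁² + SE₂²) = √(0.0004024036 + 0.0003294225) = 0.02705.
z* for 90% confidence is 1.645, so the margin of error is 1.645 × 0.02705 = 0.04450.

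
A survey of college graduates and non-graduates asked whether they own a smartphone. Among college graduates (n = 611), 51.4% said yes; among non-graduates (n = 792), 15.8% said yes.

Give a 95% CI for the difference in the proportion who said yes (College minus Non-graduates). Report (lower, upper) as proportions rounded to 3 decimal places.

The two standard errors are √(0.5140×0.4860/611) = 0.02022 and √(0.1580×0.8420/792) = 0.01296.
Because the samples are independent, SE_diff = √(0.02022² + 0.01296²) = 0.02402.
Using z* = 1.960 for 95%, ME = 1.960 × 0.02402 = 0.04708.
p̂₁ − p̂₂ = 0.3560; interval 0.3560 ± 0.04708 gives (0.309, 0.403).

(0.309, 0.403)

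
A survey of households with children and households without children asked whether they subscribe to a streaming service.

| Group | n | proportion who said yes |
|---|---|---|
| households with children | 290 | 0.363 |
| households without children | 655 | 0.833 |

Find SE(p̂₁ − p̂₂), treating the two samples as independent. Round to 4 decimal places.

0.0318

The two standard errors are √(0.3630×0.6370/290) = 0.02824 and √(0.8330×0.1670/655) = 0.01457.
Because the samples are independent, SE_diff = √(0.02824² + 0.01457²) = 0.03178.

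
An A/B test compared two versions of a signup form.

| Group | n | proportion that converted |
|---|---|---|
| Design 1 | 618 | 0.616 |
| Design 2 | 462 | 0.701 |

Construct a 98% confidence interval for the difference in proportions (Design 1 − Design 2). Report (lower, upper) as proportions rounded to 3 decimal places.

(-0.152, -0.018)

SE₁ = √(p̂₁(1−p̂₁)/n₁) = √(0.6160·0.3840/618) = 0.01956; SE₂ = √(0.7010·0.2990/462) = 0.02130.
Independent samples: SE of the difference = √(SE₁² + SE₂²) = √(0.0003825936 + 0.00045369) = 0.02892.
z* for 98% confidence is 2.326, so the margin of error is 2.326 × 0.02892 = 0.06727.
Point estimate p̂₁ − p̂₂ = 0.6160 − 0.7010 = -0.0850.
-0.0850 ± 0.06727 → (-0.152, -0.018).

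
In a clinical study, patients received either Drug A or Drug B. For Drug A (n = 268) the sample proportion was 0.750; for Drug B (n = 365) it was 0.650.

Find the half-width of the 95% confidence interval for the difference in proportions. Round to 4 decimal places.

The two standard errors are √(0.7500×0.2500/268) = 0.02645 and √(0.6500×0.3500/365) = 0.02497.
Because the samples are independent, SE_diff = √(0.02645² + 0.02497²) = 0.03637.
Using z* = 1.960 for 95%, ME = 1.960 × 0.03637 = 0.07129.

0.0713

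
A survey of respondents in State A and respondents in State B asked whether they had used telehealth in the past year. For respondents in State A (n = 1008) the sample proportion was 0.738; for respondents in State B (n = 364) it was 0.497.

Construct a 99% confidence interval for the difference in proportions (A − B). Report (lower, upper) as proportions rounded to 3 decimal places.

Each SE is √(p̂(1−p̂)/n): √(0.7380·0.2620/1008) = 0.01385 and √(0.4970·0.5030/364) = 0.02621.
SE(p̂₁ − p̂₂) = √(SE₁² + SE₂²) = √(0.0001918225 + 0.0006869641) = 0.02964, since the two samples are independent.
At 99% confidence z* = 2.576; margin = 2.576 × 0.02964 = 0.07635.
The difference is 0.7380 − 0.4970 = 0.2410, so the interval is 0.2410 ± 0.07635 = (0.165, 0.317).

(0.165, 0.317)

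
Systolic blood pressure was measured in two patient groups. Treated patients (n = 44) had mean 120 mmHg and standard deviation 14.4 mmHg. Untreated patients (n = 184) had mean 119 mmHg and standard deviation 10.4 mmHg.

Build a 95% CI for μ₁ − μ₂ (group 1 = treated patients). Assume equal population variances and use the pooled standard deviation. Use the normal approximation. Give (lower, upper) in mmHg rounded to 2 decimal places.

(-2.71, 4.71)

Pooled variance s_p² = [43·14.4² + 183·10.4²] / (44+184−2) = 127.0343, so s_p = 11.2709.
SE_diff = s_p·√(1/n₁ + 1/n₂) = 11.2709·√(1/44 + 1/184) = 1.8914.
z* = 1.960; margin = 1.960 × 1.8914 = 3.7071.
Difference = 120 − 119 = 1.0000.
1.0000 ± 3.7071 → (-2.71, 4.71).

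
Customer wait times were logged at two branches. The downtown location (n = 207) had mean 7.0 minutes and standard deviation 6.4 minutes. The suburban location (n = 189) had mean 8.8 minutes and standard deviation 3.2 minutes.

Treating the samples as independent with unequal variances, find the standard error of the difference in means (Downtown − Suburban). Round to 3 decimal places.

0.502

Standard errors of each mean: 6.4/√207 = 0.4448 and 3.2/√189 = 0.2328.
SE(x̄₁ − x̄₂) = √(0.4448² + 0.2328²) = 0.5020 for independent samples with unequal variances.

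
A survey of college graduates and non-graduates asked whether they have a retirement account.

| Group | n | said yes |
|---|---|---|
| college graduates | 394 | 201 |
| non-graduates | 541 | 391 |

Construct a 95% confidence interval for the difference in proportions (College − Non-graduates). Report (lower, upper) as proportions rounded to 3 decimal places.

p̂₁ = 201/394 = 0.5102 and p̂₂ = 391/541 = 0.7227.
SE₁ = √(p̂₁(1−p̂₁)/n₁) = √(0.5102·0.4898/394) = 0.02518; SE₂ = √(0.7227·0.2773/541) = 0.01925.
Independent samples: SE of the difference = √(SE₁² + SE₂²) = √(0.0006340324 + 0.0003705625) = 0.03170.
z* for 95% confidence is 1.960, so the margin of error is 1.960 × 0.03170 = 0.06213.
Point estimate p̂₁ − p̂₂ = 0.5102 − 0.7227 = -0.2125.
-0.2125 ± 0.06213 → (-0.275, -0.150).

(-0.275, -0.150)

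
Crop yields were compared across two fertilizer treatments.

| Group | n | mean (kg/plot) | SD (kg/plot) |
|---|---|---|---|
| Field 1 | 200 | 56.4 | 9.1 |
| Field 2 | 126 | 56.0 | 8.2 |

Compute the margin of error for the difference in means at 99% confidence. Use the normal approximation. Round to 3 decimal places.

Standard errors of each mean: 9.1/√200 = 0.6435 and 8.2/√126 = 0.7305.
SE(x̄₁ − x̄₂) = √(0.6435² + 0.7305²) = 0.9735 for independent samples with unequal variances.
With z* = 2.576, the margin is 2.576 × 0.9735 = 2.5077.

2.508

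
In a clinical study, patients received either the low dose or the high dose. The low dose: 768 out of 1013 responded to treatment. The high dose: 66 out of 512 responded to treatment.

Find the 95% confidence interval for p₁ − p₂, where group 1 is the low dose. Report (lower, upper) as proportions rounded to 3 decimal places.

p̂₁ = 768/1013 = 0.7581 and p̂₂ = 66/512 = 0.1289.
SE₁ = √(p̂₁(1−p̂₁)/n₁) = √(0.7581·0.2419/1013) = 0.01345; SE₂ = √(0.1289·0.8711/512) = 0.01481.
Independent samples: SE of the difference = √(SE₁² + SE₂²) = √(0.0001809025 + 0.0002193361) = 0.02001.
z* for 95% confidence is 1.960, so the margin of error is 1.960 × 0.02001 = 0.03922.
Point estimate p̂₁ − p̂₂ = 0.7581 − 0.1289 = 0.6292.
0.6292 ± 0.03922 → (0.590, 0.668).

(0.590, 0.668)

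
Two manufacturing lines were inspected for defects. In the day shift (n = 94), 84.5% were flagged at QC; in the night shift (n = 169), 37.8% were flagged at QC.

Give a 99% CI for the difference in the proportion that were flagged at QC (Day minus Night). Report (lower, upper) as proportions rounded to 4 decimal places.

SE₁ = √(p̂₁(1−p̂₁)/n₁) = √(0.8450·0.1550/94) = 0.03733; SE₂ = √(0.3780·0.6220/169) = 0.03730.
Independent samples: SE of the difference = √(SE₁² + SE₂²) = √(0.0013935289 + 0.00139129) = 0.05277.
z* for 99% confidence is 2.576, so the margin of error is 2.576 × 0.05277 = 0.13594.
Point estimate p̂₁ − p̂₂ = 0.8450 − 0.3780 = 0.4670.
0.4670 ± 0.13594 → (0.3311, 0.6029).

(0.3311, 0.6029)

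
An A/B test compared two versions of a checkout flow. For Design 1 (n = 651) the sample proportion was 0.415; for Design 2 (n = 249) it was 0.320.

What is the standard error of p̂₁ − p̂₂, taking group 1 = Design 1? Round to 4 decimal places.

The two standard errors are √(0.4150×0.5850/651) = 0.01931 and √(0.3200×0.6800/249) = 0.02956.
Because the samples are independent, SE_diff = √(0.01931² + 0.02956²) = 0.03531.

0.0353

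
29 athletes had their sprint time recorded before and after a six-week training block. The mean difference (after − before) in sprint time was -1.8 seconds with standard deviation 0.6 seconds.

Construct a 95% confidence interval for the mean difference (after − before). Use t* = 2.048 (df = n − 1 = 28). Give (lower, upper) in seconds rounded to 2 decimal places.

(-2.03, -1.57)

This is a matched-pairs design, so SE = s_d/√n = 0.6/√29 = 0.1114.
Margin = 2.048 × 0.1114 = 0.2281; the interval is -1.8 ± 0.2281 = (-2.03, -1.57).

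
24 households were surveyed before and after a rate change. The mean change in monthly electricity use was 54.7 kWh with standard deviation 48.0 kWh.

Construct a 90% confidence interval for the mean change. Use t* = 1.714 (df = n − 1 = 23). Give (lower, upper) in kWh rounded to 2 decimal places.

(37.91, 71.49)

This is a matched-pairs design, so SE = s_d/√n = 48.0/√24 = 9.7980.
Margin = 1.714 × 9.7980 = 16.7938; the interval is 54.7 ± 16.7938 = (37.91, 71.49).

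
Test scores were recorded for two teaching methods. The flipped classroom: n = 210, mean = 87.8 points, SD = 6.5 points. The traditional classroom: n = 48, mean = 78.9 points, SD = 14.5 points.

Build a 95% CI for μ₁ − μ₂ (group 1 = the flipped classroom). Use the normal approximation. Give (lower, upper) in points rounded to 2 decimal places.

(4.70, 13.10)

Per-group SEs: s₁/√n₁ = 6.5/√210 = 0.4485, s₂/√n₂ = 14.5/√48 = 2.0929.
Unpooled SE of the difference: √(0.20115225 + 4.38023041) = 2.1404.
Margin of error = z* · SE = 1.960 × 2.1404 = 4.1952.
x̄₁ − x̄₂ = 87.8 − 78.9 = 8.9000.
CI: 8.9000 ± 4.1952 = (4.70, 13.10).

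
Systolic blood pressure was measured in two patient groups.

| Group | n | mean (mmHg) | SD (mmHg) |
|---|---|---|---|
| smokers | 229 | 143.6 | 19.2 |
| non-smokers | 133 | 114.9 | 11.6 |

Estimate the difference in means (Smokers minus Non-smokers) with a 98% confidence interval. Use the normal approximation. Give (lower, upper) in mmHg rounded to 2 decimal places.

Per-group SEs: s₁/√n₁ = 19.2/√229 = 1.2688, s₂/√n₂ = 11.6/√133 = 1.0058.
Unpooled SE of the difference: √(1.60985344 + 1.01163364) = 1.6191.
Margin of error = z* · SE = 2.326 × 1.6191 = 3.7660.
x̄₁ − x̄₂ = 143.6 − 114.9 = 28.7000.
CI: 28.7000 ± 3.7660 = (24.93, 32.47).

(24.93, 32.47)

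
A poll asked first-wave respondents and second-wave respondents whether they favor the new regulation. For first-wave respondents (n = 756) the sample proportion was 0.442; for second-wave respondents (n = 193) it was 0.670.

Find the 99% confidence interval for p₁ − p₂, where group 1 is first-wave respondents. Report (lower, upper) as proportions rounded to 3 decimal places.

(-0.327, -0.129)

Each SE is √(p̂(1−p̂)/n): √(0.4420·0.5580/756) = 0.01806 and √(0.6700·0.3300/193) = 0.03385.
SE(p̂₁ − p̂₂) = √(SE₁² + SE₂²) = √(0.0003261636 + 0.0011458225) = 0.03837, since the two samples are independent.
At 99% confidence z* = 2.576; margin = 2.576 × 0.03837 = 0.09884.
The difference is 0.4420 − 0.6700 = -0.2280, so the interval is -0.2280 ± 0.09884 = (-0.327, -0.129).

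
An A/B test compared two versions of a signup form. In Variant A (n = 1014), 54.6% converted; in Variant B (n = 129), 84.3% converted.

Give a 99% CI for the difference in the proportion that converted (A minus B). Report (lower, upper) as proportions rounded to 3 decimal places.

Each SE is √(p̂(1−p̂)/n): √(0.5460·0.4540/1014) = 0.01564 and √(0.8430·0.1570/129) = 0.03203.
SE(p̂₁ − p̂₂) = √(SE₁² + SE₂²) = √(0.0002446096 + 0.0010259209) = 0.03564, since the two samples are independent.
At 99% confidence z* = 2.576; margin = 2.576 × 0.03564 = 0.09181.
The difference is 0.5460 − 0.8430 = -0.2970, so the interval is -0.2970 ± 0.09181 = (-0.389, -0.205).

(-0.389, -0.205)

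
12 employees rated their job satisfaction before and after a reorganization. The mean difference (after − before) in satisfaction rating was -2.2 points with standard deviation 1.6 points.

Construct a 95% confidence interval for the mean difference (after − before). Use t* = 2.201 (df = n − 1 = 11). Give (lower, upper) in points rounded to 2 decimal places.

Paired design: SE = s_d/√n = 1.6/√12 = 0.4619.
t* = 2.201; margin of error = 2.201 × 0.4619 = 1.0166.
-2.2 ± 1.0166 → (-3.22, -1.18).

(-3.22, -1.18)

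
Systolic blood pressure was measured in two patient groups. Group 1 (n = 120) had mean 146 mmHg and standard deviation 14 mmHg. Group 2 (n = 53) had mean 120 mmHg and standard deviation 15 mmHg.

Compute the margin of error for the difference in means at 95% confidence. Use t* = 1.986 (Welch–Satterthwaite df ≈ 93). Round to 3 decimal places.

4.815

SE₁ = s₁/√n₁ = 14/√120 = 1.2780; SE₂ = 15/√53 = 2.0604.
Independent samples, unequal variances: SE_diff = √(SE₁² + SE₂²) = √(1.633284 + 4.24524816) = 2.4246.
t* = 1.986, so margin of error = 1.986 × 2.4246 = 4.8153.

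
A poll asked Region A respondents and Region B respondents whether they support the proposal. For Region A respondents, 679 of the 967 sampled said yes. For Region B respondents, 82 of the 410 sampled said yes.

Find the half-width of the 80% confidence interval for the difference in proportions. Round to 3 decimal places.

0.032

First, p̂₁ = 679/967 = 0.7022; p̂₂ = 82/410 = 0.2000.
The two standard errors are √(0.7022×0.2978/967) = 0.01471 and √(0.2000×0.8000/410) = 0.01975.
Because the samples are independent, SE_diff = √(0.01471² + 0.01975²) = 0.02463.
Using z* = 1.282 for 80%, ME = 1.282 × 0.02463 = 0.03158.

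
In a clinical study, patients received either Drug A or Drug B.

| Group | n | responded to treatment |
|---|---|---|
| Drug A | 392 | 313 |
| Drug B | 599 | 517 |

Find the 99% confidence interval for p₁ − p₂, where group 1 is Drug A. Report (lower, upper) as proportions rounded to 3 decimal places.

p̂₁ = 313/392 = 0.7985 and p̂₂ = 517/599 = 0.8631.
SE₁ = √(p̂₁(1−p̂₁)/n₁) = √(0.7985·0.2015/392) = 0.02026; SE₂ = √(0.8631·0.1369/599) = 0.01404.
Independent samples: SE of the difference = √(SE₁² + SE₂²) = √(0.0004104676 + 0.0001971216) = 0.02465.
z* for 99% confidence is 2.576, so the margin of error is 2.576 × 0.02465 = 0.06350.
Point estimate p̂₁ − p̂₂ = 0.7985 − 0.8631 = -0.0646.
-0.0646 ± 0.06350 → (-0.128, -0.001).

(-0.128, -0.001)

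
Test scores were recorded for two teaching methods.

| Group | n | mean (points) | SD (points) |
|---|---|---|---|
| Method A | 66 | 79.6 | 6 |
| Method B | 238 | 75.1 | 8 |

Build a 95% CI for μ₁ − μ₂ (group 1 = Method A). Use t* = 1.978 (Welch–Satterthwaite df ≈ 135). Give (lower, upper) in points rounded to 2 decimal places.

(2.72, 6.28)

Standard errors of each mean: 6/√66 = 0.7385 and 8/√238 = 0.5186.
SE(x̄₁ − x̄₂) = √(0.7385² + 0.5186²) = 0.9024 for independent samples with unequal variances.
With t* = 1.978, the margin is 1.978 × 0.9024 = 1.7849.
x̄₁ − x̄₂ = 79.6 − 75.1 = 4.5000; the interval is 4.5000 ± 1.7849 = (2.72, 6.28).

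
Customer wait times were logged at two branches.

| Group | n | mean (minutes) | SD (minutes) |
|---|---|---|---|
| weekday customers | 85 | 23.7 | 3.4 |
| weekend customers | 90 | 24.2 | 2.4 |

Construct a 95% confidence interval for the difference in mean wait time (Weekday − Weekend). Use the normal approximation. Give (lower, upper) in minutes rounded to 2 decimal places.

SE₁ = s₁/√n₁ = 3.4/√85 = 0.3688; SE₂ = 2.4/√90 = 0.2530.
Independent samples, unequal variances: SE_diff = √(SE₁² + SE₂²) = √(0.13601344 + 0.064009) = 0.4472.
z* = 1.960, so margin of error = 1.960 × 0.4472 = 0.8765.
Difference in means = 23.7 − 24.2 = -0.5000.
-0.5000 ± 0.8765 → (-1.38, 0.38).

(-1.38, 0.38)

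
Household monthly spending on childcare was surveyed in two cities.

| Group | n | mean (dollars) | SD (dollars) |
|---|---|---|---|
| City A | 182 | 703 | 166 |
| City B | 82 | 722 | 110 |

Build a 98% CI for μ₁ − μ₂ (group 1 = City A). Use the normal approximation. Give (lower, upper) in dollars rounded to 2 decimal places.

(-59.22, 21.22)

SE₁ = s₁/√n₁ = 166/√182 = 12.3047; SE₂ = 110/√82 = 12.1475.
Independent samples, unequal variances: SE_diff = √(SE₁² + SE₂²) = √(151.40564209 + 147.56175625) = 17.2907.
z* = 2.326, so margin of error = 2.326 × 17.2907 = 40.2182.
Difference in means = 703 − 722 = -19.0000.
-19.0000 ± 40.2182 → (-59.22, 21.22).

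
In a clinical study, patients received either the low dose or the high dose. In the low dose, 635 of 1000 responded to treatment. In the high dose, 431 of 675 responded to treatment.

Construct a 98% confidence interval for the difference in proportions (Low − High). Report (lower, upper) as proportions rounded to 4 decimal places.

(-0.0592, 0.0522)

Sample proportions: 635/1000 = 0.6350, 431/675 = 0.6385.
Each SE is √(p̂(1−p̂)/n): √(0.6350·0.3650/1000) = 0.01522 and √(0.6385·0.3615/675) = 0.01849.
SE(p̂₁ − p̂₂) = √(SE₁² + SE₂²) = √(0.0002316484 + 0.0003418801) = 0.02395, since the two samples are independent.
At 98% confidence z* = 2.326; margin = 2.326 × 0.02395 = 0.05571.
The difference is 0.6350 − 0.6385 = -0.0035, so the interval is -0.0035 ± 0.05571 = (-0.0592, 0.0522).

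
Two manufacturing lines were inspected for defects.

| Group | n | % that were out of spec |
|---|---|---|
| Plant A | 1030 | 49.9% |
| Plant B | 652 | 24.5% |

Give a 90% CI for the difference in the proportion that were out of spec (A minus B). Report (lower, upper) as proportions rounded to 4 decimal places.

SE₁ = √(p̂₁(1−p̂₁)/n₁) = √(0.4990·0.5010/1030) = 0.01558; SE₂ = √(0.2450·0.7550/652) = 0.01684.
Independent samples: SE of the difference = √(SE₁² + SE₂²) = √(0.0002427364 + 0.0002835856) = 0.02294.
z* for 90% confidence is 1.645, so the margin of error is 1.645 × 0.02294 = 0.03774.
Point estimate p̂₁ − p̂₂ = 0.4990 − 0.2450 = 0.2540.
0.2540 ± 0.03774 → (0.2163, 0.2917).

(0.2163, 0.2917)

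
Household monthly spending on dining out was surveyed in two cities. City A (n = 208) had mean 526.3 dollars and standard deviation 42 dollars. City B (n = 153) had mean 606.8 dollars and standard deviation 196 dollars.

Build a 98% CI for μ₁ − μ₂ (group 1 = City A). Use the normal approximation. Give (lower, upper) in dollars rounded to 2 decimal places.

SE₁ = s₁/√n₁ = 42/√208 = 2.9122; SE₂ = 196/√153 = 15.8457.
Independent samples, unequal variances: SE_diff = √(SE₁² + SE₂²) = √(8.48090884 + 251.08620849) = 16.1111.
z* = 2.326, so margin of error = 2.326 × 16.1111 = 37.4744.
Difference in means = 526.3 − 606.8 = -80.5000.
-80.5000 ± 37.4744 → (-117.97, -43.03).

(-117.97, -43.03)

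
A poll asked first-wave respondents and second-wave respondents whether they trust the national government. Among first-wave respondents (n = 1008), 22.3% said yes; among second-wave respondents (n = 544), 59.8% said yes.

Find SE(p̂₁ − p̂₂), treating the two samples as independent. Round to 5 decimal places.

Each SE is √(p̂(1−p̂)/n): √(0.2230·0.7770/1008) = 0.01311 and √(0.5980·0.4020/544) = 0.02102.
SE(p̂₁ − p̂₂) = √(SE₁² + SE₂²) = √(0.0001718721 + 0.0004418404) = 0.02477, since the two samples are independent.

0.02477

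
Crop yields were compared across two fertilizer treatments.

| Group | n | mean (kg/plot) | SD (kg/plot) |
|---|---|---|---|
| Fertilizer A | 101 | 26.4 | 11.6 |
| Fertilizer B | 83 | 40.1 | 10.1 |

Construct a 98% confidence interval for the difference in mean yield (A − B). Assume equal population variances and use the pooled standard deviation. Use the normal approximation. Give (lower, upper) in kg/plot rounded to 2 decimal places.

Pooled variance s_p² = [100·11.6² + 82·10.1²] / (101+83−2) = 119.8946, so s_p = 10.9496.
SE_diff = s_p·√(1/n₁ + 1/n₂) = 10.9496·√(1/101 + 1/83) = 1.6222.
z* = 2.326; margin = 2.326 × 1.6222 = 3.7732.
Difference = 26.4 − 40.1 = -13.7000.
-13.7000 ± 3.7732 → (-17.47, -9.93).

(-17.47, -9.93)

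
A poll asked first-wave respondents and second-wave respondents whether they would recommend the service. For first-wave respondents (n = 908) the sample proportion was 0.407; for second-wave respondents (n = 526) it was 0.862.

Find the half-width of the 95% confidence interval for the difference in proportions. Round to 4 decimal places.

0.0435

SE₁ = √(p̂₁(1−p̂₁)/n₁) = √(0.4070·0.5930/908) = 0.01630; SE₂ = √(0.8620·0.1380/526) = 0.01504.
Independent samples: SE of the difference = √(SE₁² + SE₂²) = √(0.00026569 + 0.0002262016) = 0.02218.
z* for 95% confidence is 1.960, so the margin of error is 1.960 × 0.02218 = 0.04347.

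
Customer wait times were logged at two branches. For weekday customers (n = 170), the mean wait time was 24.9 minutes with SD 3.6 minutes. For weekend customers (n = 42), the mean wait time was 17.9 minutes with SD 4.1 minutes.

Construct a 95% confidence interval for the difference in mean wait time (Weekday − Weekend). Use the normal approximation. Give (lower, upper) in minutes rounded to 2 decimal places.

SE₁ = s₁/√n₁ = 3.6/√170 = 0.2761; SE₂ = 4.1/√42 = 0.6326.
Independent samples, unequal variances: SE_diff = √(SE₁² + SE₂²) = √(0.07623121 + 0.40018276) = 0.6902.
z* = 1.960, so margin of error = 1.960 × 0.6902 = 1.3528.
Difference in means = 24.9 − 17.9 = 7.0000.
7.0000 ± 1.3528 → (5.65, 8.35).

(5.65, 8.35)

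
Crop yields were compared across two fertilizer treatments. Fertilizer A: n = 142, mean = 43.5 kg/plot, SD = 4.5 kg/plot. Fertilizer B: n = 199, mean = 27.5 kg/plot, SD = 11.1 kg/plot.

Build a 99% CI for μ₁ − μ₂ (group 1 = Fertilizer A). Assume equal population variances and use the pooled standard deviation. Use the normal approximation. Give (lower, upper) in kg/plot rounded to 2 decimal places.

Pooled variance s_p² = [141·4.5² + 198·11.1²] / (142+199−2) = 80.3859, so s_p = 8.9658.
SE_diff = s_p·√(1/n₁ + 1/n₂) = 8.9658·√(1/142 + 1/199) = 0.9849.
z* = 2.576; margin = 2.576 × 0.9849 = 2.5371.
Difference = 43.5 − 27.5 = 16.0000.
16.0000 ± 2.5371 → (13.46, 18.54).

(13.46, 18.54)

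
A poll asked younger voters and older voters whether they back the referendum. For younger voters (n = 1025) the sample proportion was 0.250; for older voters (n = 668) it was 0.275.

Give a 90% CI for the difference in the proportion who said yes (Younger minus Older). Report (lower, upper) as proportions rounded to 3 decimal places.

The two standard errors are √(0.2500×0.7500/1025) = 0.01353 and √(0.2750×0.7250/668) = 0.01728.
Because the samples are independent, SE_diff = √(0.01353² + 0.01728²) = 0.02195.
Using z* = 1.645 for 90%, ME = 1.645 × 0.02195 = 0.03611.
p̂₁ − p̂₂ = -0.0250; interval -0.0250 ± 0.03611 gives (-0.061, 0.011).

(-0.061, 0.011)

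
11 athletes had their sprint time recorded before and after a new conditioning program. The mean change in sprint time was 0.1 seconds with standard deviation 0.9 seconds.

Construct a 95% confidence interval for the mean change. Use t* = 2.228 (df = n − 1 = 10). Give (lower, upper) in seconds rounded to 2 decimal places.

Paired design: SE = s_d/√n = 0.9/√11 = 0.2714.
t* = 2.228; margin of error = 2.228 × 0.2714 = 0.6047.
0.1 ± 0.6047 → (-0.50, 0.70).

(-0.50, 0.70)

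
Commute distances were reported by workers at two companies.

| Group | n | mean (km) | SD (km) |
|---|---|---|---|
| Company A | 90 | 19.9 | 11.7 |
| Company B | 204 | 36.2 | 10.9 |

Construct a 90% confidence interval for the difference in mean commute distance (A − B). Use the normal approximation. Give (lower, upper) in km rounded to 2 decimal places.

(-18.69, -13.91)

Per-group SEs: s₁/√n₁ = 11.7/√90 = 1.2333, s₂/√n₂ = 10.9/√204 = 0.7632.
Unpooled SE of the difference: √(1.52102889 + 0.58247424) = 1.4503.
Margin of error = z* · SE = 1.645 × 1.4503 = 2.3857.
x̄₁ − x̄₂ = 19.9 − 36.2 = -16.3000.
CI: -16.3000 ± 2.3857 = (-18.69, -13.91).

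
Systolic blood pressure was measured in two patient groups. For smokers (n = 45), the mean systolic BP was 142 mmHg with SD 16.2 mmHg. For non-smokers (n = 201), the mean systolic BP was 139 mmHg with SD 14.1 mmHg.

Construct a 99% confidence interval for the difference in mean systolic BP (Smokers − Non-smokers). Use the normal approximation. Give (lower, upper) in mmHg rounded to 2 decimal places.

(-3.73, 9.73)

SE₁ = s₁/√n₁ = 16.2/√45 = 2.4150; SE₂ = 14.1/√201 = 0.9945.
Independent samples, unequal variances: SE_diff = √(SE₁² + SE₂²) = √(5.832225 + 0.98903025) = 2.6118.
z* = 2.576, so margin of error = 2.576 × 2.6118 = 6.7280.
Difference in means = 142 − 139 = 3.0000.
3.0000 ± 6.7280 → (-3.73, 9.73).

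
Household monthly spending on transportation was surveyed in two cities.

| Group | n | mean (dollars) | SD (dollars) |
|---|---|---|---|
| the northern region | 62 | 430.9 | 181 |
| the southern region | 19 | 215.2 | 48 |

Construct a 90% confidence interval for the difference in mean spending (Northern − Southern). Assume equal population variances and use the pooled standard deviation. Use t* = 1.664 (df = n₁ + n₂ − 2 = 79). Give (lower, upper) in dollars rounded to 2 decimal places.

(145.58, 285.82)

s_p = √[((n₁−1)s₁² + (n₂−1)s₂²)/(n₁+n₂−2)] = √[(61·181² + 18·48²)/79] = 160.6905.
SE = 160.6905·√(1/62 + 1/19) = 42.1367.
With t* = 1.664, margin = 1.664 × 42.1367 = 70.1155.
x̄₁ − x̄₂ = 430.9 − 215.2 = 215.7000; interval 215.7000 ± 70.1155 = (145.58, 285.82).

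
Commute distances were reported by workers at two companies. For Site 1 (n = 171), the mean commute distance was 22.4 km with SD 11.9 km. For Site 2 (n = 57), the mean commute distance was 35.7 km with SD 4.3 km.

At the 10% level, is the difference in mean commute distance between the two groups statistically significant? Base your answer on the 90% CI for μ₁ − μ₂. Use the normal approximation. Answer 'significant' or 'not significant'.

SE₁ = s₁/√n₁ = 11.9/√171 = 0.9100; SE₂ = 4.3/√57 = 0.5695.
Independent samples, unequal variances: SE_diff = √(SE₁² + SE₂²) = √(0.8281 + 0.32433025) = 1.0735.
z* = 1.645, so margin of error = 1.645 × 1.0735 = 1.7659.
Difference in means = 22.4 − 35.7 = -13.3000.
-13.3000 ± 1.7659 → (-15.0659, -11.5341).
The interval (-15.0659, -11.5341) does not contain 0, so the difference is significant.

significant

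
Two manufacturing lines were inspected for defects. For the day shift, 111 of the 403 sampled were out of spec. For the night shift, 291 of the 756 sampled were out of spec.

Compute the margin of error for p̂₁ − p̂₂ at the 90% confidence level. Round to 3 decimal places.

0.047

First, p̂₁ = 111/403 = 0.2754; p̂₂ = 291/756 = 0.3849.
The two standard errors are √(0.2754×0.7246/403) = 0.02225 and √(0.3849×0.6151/756) = 0.01770.
Because the samples are independent, SE_diff = √(0.02225² + 0.01770²) = 0.02843.
Using z* = 1.645 for 90%, ME = 1.645 × 0.02843 = 0.04677.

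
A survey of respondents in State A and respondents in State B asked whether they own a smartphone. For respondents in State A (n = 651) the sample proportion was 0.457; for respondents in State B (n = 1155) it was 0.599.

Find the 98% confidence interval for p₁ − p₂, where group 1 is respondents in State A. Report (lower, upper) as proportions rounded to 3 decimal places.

(-0.198, -0.086)

The two standard errors are √(0.4570×0.5430/651) = 0.01952 and √(0.5990×0.4010/1155) = 0.01442.
Because the samples are independent, SE_diff = √(0.01952² + 0.01442²) = 0.02427.
Using z* = 2.326 for 98%, ME = 2.326 × 0.02427 = 0.05645.
p̂₁ − p̂₂ = -0.1420; interval -0.1420 ± 0.05645 gives (-0.198, -0.086).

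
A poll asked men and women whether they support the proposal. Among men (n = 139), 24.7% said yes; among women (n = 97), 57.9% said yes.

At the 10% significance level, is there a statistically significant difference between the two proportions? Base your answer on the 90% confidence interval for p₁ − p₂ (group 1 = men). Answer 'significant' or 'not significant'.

Each SE is √(p̂(1−p̂)/n): √(0.2470·0.7530/139) = 0.03658 and √(0.5790·0.4210/97) = 0.05013.
SE(p̂₁ − p̂₂) = √(SE₁² + SE₂²) = √(0.0013380964 + 0.0025130169) = 0.06206, since the two samples are independent.
At 90% confidence z* = 1.645; margin = 1.645 × 0.06206 = 0.10209.
The difference is 0.2470 − 0.5790 = -0.3320, so the interval is -0.3320 ± 0.10209 = (-0.43409, -0.22991).
The interval (-0.43409, -0.22991) does not contain 0, so the difference is significant.

significant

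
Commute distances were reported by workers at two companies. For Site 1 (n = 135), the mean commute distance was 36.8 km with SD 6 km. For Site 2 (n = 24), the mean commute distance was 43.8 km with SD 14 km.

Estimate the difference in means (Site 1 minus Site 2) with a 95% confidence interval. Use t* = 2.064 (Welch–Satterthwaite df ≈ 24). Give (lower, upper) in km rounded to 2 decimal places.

Standard errors of each mean: 6/√135 = 0.5164 and 14/√24 = 2.8577.
SE(x̄₁ − x̄₂) = √(0.5164² + 2.8577²) = 2.9040 for independent samples with unequal variances.
With t* = 2.064, the margin is 2.064 × 2.9040 = 5.9939.
x̄₁ − x̄₂ = 36.8 − 43.8 = -7.0000; the interval is -7.0000 ± 5.9939 = (-12.99, -1.01).

(-12.99, -1.01)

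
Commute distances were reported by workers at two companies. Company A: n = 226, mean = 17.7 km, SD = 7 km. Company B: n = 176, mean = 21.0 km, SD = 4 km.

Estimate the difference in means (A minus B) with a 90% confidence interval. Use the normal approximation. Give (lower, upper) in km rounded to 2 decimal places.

(-4.21, -2.39)

Per-group SEs: s₁/√n₁ = 7/√226 = 0.4656, s₂/√n₂ = 4/√176 = 0.3015.
Unpooled SE of the difference: √(0.21678336 + 0.09090225) = 0.5547.
Margin of error = z* · SE = 1.645 × 0.5547 = 0.9125.
x̄₁ − x̄₂ = 17.7 − 21.0 = -3.3000.
CI: -3.3000 ± 0.9125 = (-4.21, -2.39).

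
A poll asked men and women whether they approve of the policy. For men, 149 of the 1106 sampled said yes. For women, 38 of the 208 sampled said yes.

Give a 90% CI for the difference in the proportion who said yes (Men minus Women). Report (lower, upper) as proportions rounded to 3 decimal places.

p̂₁ = 149/1106 = 0.1347 and p̂₂ = 38/208 = 0.1827.
SE₁ = √(p̂₁(1−p̂₁)/n₁) = √(0.1347·0.8653/1106) = 0.01027; SE₂ = √(0.1827·0.8173/208) = 0.02679.
Independent samples: SE of the difference = √(SE₁² + SE₂²) = √(0.0001054729 + 0.0007177041) = 0.02869.
z* for 90% confidence is 1.645, so the margin of error is 1.645 × 0.02869 = 0.04720.
Point estimate p̂₁ − p̂₂ = 0.1347 − 0.1827 = -0.0480.
-0.0480 ± 0.04720 → (-0.095, -0.001).

(-0.095, -0.001)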